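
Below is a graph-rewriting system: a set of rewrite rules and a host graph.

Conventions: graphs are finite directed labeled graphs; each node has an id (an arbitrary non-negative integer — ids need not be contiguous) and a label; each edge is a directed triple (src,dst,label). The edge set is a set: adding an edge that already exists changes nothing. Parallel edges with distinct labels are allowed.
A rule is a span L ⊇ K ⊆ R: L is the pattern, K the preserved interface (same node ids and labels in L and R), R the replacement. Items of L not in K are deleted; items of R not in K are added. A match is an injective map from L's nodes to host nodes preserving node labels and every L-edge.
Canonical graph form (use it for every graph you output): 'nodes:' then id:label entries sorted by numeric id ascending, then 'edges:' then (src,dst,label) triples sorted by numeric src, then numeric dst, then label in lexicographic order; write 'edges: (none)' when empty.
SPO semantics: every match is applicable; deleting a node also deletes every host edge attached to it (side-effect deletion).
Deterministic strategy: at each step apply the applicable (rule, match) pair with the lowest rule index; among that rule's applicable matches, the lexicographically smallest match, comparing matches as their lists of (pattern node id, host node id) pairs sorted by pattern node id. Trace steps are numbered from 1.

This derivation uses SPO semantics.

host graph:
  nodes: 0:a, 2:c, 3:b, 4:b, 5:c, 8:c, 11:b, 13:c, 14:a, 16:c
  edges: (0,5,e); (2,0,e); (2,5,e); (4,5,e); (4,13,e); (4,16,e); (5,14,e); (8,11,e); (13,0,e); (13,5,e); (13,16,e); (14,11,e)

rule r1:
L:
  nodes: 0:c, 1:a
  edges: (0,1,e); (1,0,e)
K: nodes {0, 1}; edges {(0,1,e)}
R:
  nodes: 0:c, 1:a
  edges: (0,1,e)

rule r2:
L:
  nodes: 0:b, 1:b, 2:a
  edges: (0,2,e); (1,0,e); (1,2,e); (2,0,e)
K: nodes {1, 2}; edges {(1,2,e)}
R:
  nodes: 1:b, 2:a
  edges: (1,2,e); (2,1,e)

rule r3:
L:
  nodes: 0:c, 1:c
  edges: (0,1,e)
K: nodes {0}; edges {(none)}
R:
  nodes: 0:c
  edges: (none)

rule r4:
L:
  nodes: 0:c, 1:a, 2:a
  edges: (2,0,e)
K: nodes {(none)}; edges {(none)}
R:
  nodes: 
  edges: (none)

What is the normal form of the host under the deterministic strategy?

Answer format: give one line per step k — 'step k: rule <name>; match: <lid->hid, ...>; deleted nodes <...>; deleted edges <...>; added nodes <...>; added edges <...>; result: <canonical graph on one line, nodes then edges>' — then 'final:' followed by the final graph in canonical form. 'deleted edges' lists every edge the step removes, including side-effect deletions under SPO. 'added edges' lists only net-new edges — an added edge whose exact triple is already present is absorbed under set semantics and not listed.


step 1: rule r3; match: 0->2, 1->5; deleted nodes 5; deleted edges (0,5,e); (2,5,e); (4,5,e); (5,14,e); (13,5,e); added nodes (none); added edges (none); result: nodes: 0:a, 2:c, 3:b, 4:b, 8:c, 11:b, 13:c, 14:a, 16:c edges: (2,0,e); (4,13,e); (4,16,e); (8,11,e); (13,0,e); (13,16,e); (14,11,e)
step 2: rule r3; match: 0->13, 1->16; deleted nodes 16; deleted edges (4,16,e); (13,16,e); added nodes (none); added edges (none); result: nodes: 0:a, 2:c, 3:b, 4:b, 8:c, 11:b, 13:c, 14:a edges: (2,0,e); (4,13,e); (8,11,e); (13,0,e); (14,11,e)
final:
nodes: 0:a, 2:c, 3:b, 4:b, 8:c, 11:b, 13:c, 14:a
edges: (2,0,e); (4,13,e); (8,11,e); (13,0,e); (14,11,e)


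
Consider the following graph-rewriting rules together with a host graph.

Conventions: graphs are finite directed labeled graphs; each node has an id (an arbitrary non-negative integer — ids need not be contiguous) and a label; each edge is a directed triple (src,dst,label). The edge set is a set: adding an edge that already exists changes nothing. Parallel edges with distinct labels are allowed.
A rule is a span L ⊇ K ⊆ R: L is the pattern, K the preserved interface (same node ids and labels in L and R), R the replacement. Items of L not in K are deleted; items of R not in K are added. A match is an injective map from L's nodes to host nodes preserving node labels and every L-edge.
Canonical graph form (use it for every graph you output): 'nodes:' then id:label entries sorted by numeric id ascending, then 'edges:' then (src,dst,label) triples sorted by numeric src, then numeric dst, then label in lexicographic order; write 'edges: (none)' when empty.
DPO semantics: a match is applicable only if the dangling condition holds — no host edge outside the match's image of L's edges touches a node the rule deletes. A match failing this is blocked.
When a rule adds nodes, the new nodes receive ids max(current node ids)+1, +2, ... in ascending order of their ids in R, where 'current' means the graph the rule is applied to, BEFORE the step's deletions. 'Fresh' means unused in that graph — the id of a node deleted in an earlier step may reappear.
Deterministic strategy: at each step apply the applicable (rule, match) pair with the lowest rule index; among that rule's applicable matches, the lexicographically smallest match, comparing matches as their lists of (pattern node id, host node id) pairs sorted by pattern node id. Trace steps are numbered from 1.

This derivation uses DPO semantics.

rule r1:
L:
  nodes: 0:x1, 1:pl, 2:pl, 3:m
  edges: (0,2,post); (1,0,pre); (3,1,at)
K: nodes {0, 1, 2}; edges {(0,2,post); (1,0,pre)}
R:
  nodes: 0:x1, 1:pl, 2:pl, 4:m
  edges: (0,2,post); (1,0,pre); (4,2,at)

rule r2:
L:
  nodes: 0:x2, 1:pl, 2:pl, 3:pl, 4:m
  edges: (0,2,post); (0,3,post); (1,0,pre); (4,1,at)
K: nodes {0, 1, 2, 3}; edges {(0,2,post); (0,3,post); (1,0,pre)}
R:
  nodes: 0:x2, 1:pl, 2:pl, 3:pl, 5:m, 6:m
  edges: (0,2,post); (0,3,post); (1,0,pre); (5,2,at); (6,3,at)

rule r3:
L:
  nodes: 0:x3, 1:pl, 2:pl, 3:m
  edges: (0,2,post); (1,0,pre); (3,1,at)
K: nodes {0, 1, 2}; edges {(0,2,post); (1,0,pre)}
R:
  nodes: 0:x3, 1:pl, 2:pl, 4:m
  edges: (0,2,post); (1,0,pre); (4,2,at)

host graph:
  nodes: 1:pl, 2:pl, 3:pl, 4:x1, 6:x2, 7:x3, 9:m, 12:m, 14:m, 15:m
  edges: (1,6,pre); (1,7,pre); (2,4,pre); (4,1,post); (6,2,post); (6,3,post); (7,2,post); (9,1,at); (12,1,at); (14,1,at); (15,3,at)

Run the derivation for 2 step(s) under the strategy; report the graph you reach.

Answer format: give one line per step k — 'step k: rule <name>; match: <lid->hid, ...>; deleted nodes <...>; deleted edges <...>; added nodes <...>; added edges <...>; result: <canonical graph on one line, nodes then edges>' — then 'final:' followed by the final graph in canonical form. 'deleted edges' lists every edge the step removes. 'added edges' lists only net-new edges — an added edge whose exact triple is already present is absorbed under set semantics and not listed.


step 1: rule r2; match: 0->6, 1->1, 2->2, 3->3, 4->9; deleted nodes 9; deleted edges (9,1,at); added nodes 16, 17; added edges (16,2,at); (17,3,at); result: nodes: 1:pl, 2:pl, 3:pl, 4:x1, 6:x2, 7:x3, 12:m, 14:m, 15:m, 16:m, 17:m edges: (1,6,pre); (1,7,pre); (2,4,pre); (4,1,post); (6,2,post); (6,3,post); (7,2,post); (12,1,at); (14,1,at); (15,3,at); (16,2,at); (17,3,at)
step 2: rule r1; match: 0->4, 1->2, 2->1, 3->16; deleted nodes 16; deleted edges (16,2,at); added nodes 18; added edges (18,1,at); result: nodes: 1:pl, 2:pl, 3:pl, 4:x1, 6:x2, 7:x3, 12:m, 14:m, 15:m, 17:m, 18:m edges: (1,6,pre); (1,7,pre); (2,4,pre); (4,1,post); (6,2,post); (6,3,post); (7,2,post); (12,1,at); (14,1,at); (15,3,at); (17,3,at); (18,1,at)
final:
nodes: 1:pl, 2:pl, 3:pl, 4:x1, 6:x2, 7:x3, 12:m, 14:m, 15:m, 17:m, 18:m
edges: (1,6,pre); (1,7,pre); (2,4,pre); (4,1,post); (6,2,post); (6,3,post); (7,2,post); (12,1,at); (14,1,at); (15,3,at); (17,3,at); (18,1,at)


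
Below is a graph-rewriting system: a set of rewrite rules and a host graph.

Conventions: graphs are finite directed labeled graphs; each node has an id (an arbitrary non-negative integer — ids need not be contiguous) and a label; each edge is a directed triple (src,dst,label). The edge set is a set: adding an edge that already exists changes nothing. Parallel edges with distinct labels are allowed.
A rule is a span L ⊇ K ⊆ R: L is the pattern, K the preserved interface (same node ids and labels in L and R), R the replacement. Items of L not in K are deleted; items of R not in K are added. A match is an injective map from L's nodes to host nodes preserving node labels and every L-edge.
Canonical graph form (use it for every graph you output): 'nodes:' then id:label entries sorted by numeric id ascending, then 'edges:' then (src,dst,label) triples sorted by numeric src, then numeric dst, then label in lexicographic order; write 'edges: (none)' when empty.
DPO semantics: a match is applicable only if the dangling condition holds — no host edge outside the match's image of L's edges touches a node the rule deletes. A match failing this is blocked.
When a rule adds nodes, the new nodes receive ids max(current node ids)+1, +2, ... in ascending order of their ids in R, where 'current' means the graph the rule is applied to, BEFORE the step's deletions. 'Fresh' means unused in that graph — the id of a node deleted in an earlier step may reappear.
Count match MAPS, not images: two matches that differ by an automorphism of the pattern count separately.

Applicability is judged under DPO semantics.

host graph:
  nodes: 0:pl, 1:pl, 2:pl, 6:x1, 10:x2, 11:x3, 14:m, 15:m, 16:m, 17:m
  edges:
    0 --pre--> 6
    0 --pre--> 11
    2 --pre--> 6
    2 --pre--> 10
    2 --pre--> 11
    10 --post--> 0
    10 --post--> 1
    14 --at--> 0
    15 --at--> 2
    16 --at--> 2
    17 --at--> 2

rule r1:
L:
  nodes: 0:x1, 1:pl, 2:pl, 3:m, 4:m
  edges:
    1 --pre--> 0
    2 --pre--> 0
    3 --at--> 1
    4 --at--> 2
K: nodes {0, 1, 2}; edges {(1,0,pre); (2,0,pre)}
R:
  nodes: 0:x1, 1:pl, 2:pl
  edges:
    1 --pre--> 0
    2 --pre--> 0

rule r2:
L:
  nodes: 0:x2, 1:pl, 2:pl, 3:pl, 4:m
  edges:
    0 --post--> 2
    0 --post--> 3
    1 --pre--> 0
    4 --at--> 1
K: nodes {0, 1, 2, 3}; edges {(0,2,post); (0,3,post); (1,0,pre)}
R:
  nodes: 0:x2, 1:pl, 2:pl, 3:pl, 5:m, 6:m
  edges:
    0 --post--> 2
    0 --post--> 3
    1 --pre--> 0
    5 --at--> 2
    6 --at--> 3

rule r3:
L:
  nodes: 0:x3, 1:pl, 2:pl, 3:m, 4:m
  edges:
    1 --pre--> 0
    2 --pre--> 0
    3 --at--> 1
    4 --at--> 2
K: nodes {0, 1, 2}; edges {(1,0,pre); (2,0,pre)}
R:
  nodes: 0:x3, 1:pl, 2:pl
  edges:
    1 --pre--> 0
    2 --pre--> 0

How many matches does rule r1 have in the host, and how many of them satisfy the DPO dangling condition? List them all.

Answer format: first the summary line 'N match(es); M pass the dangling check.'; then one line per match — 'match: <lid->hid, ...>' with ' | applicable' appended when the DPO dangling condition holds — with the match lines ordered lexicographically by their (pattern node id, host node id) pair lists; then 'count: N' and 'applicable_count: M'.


6 match(es); 6 pass the dangling check.
match: 0->6, 1->0, 2->2, 3->14, 4->15 | applicable
match: 0->6, 1->0, 2->2, 3->14, 4->16 | applicable
match: 0->6, 1->0, 2->2, 3->14, 4->17 | applicable
match: 0->6, 1->2, 2->0, 3->15, 4->14 | applicable
match: 0->6, 1->2, 2->0, 3->16, 4->14 | applicable
match: 0->6, 1->2, 2->0, 3->17, 4->14 | applicable
count: 6
applicable_count: 6


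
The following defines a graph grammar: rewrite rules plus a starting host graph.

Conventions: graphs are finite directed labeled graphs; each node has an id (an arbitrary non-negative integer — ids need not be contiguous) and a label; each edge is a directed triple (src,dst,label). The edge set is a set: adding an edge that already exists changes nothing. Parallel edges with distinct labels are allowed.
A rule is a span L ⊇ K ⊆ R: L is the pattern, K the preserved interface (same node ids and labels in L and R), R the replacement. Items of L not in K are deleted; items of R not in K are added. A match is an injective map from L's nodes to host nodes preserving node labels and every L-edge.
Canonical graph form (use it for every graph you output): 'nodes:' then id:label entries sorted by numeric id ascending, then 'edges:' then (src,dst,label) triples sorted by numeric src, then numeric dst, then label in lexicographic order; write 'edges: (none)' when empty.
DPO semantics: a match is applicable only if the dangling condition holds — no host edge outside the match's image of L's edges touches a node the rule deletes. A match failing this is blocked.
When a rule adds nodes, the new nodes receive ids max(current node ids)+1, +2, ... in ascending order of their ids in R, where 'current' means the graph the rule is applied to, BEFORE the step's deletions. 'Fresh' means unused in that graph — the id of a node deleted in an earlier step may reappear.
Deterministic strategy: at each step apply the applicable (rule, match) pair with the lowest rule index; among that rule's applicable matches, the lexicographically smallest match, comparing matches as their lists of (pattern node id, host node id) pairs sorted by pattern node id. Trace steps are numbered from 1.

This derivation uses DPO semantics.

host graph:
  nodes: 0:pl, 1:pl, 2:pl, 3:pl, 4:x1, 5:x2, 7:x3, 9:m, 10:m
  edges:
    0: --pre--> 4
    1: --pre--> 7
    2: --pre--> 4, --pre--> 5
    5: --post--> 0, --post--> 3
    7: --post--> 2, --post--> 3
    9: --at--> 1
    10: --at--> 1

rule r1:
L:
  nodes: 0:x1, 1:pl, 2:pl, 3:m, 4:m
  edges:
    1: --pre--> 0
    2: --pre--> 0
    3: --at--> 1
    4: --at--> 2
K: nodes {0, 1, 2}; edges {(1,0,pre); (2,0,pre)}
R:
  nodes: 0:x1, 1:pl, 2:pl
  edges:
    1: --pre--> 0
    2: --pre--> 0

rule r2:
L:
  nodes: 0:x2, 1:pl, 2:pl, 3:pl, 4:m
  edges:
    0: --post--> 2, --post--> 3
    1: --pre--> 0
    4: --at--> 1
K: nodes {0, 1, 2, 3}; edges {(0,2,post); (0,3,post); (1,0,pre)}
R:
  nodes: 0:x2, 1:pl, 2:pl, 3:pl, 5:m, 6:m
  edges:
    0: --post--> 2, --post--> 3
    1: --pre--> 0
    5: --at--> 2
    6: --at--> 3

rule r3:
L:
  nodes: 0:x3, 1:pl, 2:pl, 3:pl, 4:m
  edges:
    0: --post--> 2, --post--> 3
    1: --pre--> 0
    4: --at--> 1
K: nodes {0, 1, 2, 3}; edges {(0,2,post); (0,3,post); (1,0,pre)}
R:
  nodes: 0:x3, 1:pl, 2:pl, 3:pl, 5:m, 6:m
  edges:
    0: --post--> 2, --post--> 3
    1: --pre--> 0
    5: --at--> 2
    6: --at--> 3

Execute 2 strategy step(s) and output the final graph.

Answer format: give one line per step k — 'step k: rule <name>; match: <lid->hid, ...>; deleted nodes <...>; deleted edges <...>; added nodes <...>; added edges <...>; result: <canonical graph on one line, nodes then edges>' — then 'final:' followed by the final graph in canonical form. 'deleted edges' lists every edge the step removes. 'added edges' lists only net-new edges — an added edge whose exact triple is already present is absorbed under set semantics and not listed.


step 1: rule r3; match: 0->7, 1->1, 2->2, 3->3, 4->9; deleted nodes 9; deleted edges (9,1,at); added nodes 11, 12; added edges (11,2,at); (12,3,at); result: nodes: 0:pl, 1:pl, 2:pl, 3:pl, 4:x1, 5:x2, 7:x3, 10:m, 11:m, 12:m edges: (0,4,pre); (1,7,pre); (2,4,pre); (2,5,pre); (5,0,post); (5,3,post); (7,2,post); (7,3,post); (10,1,at); (11,2,at); (12,3,at)
step 2: rule r2; match: 0->5, 1->2, 2->0, 3->3, 4->11; deleted nodes 11; deleted edges (11,2,at); added nodes 13, 14; added edges (13,0,at); (14,3,at); result: nodes: 0:pl, 1:pl, 2:pl, 3:pl, 4:x1, 5:x2, 7:x3, 10:m, 12:m, 13:m, 14:m edges: (0,4,pre); (1,7,pre); (2,4,pre); (2,5,pre); (5,0,post); (5,3,post); (7,2,post); (7,3,post); (10,1,at); (12,3,at); (13,0,at); (14,3,at)
final:
nodes: 0:pl, 1:pl, 2:pl, 3:pl, 4:x1, 5:x2, 7:x3, 10:m, 12:m, 13:m, 14:m
edges: (0,4,pre); (1,7,pre); (2,4,pre); (2,5,pre); (5,0,post); (5,3,post); (7,2,post); (7,3,post); (10,1,at); (12,3,at); (13,0,at); (14,3,at)


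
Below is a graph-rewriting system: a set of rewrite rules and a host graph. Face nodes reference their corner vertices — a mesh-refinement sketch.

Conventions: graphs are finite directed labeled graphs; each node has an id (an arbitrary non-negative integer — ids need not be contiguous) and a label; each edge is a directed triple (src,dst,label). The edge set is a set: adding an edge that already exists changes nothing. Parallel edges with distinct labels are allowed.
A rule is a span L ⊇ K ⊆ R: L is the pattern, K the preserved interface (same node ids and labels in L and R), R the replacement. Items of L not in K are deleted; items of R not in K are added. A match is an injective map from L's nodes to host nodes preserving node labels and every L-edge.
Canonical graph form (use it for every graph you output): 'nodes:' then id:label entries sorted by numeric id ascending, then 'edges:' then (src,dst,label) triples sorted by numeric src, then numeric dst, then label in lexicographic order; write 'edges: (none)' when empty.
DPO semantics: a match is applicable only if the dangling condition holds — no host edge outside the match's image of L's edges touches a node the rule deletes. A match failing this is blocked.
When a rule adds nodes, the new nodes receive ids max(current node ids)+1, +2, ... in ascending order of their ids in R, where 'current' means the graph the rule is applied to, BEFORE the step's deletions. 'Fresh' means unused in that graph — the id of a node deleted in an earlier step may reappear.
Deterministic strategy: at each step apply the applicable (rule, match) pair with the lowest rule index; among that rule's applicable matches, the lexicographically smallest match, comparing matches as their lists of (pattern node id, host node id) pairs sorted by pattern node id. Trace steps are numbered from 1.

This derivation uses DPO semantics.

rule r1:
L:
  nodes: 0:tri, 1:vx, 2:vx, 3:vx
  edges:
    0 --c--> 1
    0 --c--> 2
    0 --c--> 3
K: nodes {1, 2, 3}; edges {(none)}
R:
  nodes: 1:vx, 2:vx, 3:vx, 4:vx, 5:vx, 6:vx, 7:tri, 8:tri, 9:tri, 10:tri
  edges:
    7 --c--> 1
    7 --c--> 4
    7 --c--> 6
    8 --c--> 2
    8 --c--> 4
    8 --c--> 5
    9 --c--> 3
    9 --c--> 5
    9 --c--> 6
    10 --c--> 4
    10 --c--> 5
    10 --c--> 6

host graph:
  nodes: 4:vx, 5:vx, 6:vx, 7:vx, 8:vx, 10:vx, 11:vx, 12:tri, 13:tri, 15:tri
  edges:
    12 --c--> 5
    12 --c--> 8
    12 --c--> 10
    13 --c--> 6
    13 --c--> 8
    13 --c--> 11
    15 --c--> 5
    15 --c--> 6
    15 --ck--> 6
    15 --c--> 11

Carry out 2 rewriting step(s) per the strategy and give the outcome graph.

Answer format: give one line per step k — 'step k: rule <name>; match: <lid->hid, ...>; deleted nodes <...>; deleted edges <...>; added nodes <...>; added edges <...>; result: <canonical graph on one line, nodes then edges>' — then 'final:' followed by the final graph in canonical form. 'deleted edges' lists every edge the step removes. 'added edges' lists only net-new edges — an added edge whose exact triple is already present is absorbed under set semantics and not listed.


step 1: rule r1; match: 0->12, 1->5, 2->8, 3->10; deleted nodes 12; deleted edges (12,5,c); (12,8,c); (12,10,c); added nodes 16, 17, 18, 19, 20, 21, 22; added edges (19,5,c); (19,16,c); (19,18,c); (20,8,c); (20,16,c); (20,17,c); (21,10,c); (21,17,c); (21,18,c); (22,16,c); (22,17,c); (22,18,c); result: nodes: 4:vx, 5:vx, 6:vx, 7:vx, 8:vx, 10:vx, 11:vx, 13:tri, 15:tri, 16:vx, 17:vx, 18:vx, 19:tri, 20:tri, 21:tri, 22:tri edges: (13,6,c); (13,8,c); (13,11,c); (15,5,c); (15,6,c); (15,6,ck); (15,11,c); (19,5,c); (19,16,c); (19,18,c); (20,8,c); (20,16,c); (20,17,c); (21,10,c); (21,17,c); (21,18,c); (22,16,c); (22,17,c); (22,18,c)
step 2: rule r1; match: 0->13, 1->6, 2->8, 3->11; deleted nodes 13; deleted edges (13,6,c); (13,8,c); (13,11,c); added nodes 23, 24, 25, 26, 27, 28, 29; added edges (26,6,c); (26,23,c); (26,25,c); (27,8,c); (27,23,c); (27,24,c); (28,11,c); (28,24,c); (28,25,c); (29,23,c); (29,24,c); (29,25,c); result: nodes: 4:vx, 5:vx, 6:vx, 7:vx, 8:vx, 10:vx, 11:vx, 15:tri, 16:vx, 17:vx, 18:vx, 19:tri, 20:tri, 21:tri, 22:tri, 23:vx, 24:vx, 25:vx, 26:tri, 27:tri, 28:tri, 29:tri edges: (15,5,c); (15,6,c); (15,6,ck); (15,11,c); (19,5,c); (19,16,c); (19,18,c); (20,8,c); (20,16,c); (20,17,c); (21,10,c); (21,17,c); (21,18,c); (22,16,c); (22,17,c); (22,18,c); (26,6,c); (26,23,c); (26,25,c); (27,8,c); (27,23,c); (27,24,c); (28,11,c); (28,24,c); (28,25,c); (29,23,c); (29,24,c); (29,25,c)
final:
nodes: 4:vx, 5:vx, 6:vx, 7:vx, 8:vx, 10:vx, 11:vx, 15:tri, 16:vx, 17:vx, 18:vx, 19:tri, 20:tri, 21:tri, 22:tri, 23:vx, 24:vx, 25:vx, 26:tri, 27:tri, 28:tri, 29:tri
edges: (15,5,c); (15,6,c); (15,6,ck); (15,11,c); (19,5,c); (19,16,c); (19,18,c); (20,8,c); (20,16,c); (20,17,c); (21,10,c); (21,17,c); (21,18,c); (22,16,c); (22,17,c); (22,18,c); (26,6,c); (26,23,c); (26,25,c); (27,8,c); (27,23,c); (27,24,c); (28,11,c); (28,24,c); (28,25,c); (29,23,c); (29,24,c); (29,25,c)


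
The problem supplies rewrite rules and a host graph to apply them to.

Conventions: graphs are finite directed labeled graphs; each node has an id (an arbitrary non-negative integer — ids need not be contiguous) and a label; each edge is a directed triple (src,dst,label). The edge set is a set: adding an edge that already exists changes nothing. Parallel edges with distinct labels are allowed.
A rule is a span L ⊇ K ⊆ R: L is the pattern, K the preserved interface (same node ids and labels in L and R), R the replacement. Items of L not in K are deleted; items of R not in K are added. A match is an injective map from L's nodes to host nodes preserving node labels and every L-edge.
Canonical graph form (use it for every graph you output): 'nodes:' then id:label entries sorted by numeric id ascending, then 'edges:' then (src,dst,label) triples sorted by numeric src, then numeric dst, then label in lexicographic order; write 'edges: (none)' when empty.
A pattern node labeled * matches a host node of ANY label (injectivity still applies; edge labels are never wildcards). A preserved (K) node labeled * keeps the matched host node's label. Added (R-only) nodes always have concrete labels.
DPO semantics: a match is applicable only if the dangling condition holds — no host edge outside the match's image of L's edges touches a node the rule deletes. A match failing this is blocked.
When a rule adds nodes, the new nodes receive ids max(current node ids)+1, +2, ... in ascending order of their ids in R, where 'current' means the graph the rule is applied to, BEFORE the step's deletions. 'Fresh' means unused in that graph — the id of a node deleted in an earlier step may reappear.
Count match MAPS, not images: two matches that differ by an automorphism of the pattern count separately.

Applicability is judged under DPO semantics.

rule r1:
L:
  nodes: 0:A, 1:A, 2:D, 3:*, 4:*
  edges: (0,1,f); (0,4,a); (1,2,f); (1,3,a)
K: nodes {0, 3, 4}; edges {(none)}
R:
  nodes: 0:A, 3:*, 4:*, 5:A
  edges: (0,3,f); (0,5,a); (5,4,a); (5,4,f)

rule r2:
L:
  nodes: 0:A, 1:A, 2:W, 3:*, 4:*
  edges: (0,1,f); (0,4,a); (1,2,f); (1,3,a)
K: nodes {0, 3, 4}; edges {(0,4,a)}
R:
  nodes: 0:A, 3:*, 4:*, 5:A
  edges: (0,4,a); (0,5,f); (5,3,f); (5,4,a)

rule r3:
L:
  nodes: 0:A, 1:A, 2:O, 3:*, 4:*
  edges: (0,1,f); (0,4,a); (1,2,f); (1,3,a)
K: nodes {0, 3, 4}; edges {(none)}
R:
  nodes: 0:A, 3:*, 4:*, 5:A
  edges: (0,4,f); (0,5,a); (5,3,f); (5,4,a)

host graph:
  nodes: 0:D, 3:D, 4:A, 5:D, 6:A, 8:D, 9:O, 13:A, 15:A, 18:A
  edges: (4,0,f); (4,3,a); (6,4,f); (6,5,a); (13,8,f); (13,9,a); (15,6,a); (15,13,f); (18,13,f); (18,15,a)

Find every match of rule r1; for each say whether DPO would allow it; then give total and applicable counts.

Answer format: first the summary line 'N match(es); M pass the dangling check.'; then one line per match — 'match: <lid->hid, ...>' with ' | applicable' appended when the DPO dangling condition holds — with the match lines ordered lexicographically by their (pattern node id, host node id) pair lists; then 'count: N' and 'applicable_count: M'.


3 match(es); 1 pass the dangling check.
match: 0->6, 1->4, 2->0, 3->3, 4->5 | applicable
match: 0->15, 1->13, 2->8, 3->9, 4->6
match: 0->18, 1->13, 2->8, 3->9, 4->15
count: 3
applicable_count: 1


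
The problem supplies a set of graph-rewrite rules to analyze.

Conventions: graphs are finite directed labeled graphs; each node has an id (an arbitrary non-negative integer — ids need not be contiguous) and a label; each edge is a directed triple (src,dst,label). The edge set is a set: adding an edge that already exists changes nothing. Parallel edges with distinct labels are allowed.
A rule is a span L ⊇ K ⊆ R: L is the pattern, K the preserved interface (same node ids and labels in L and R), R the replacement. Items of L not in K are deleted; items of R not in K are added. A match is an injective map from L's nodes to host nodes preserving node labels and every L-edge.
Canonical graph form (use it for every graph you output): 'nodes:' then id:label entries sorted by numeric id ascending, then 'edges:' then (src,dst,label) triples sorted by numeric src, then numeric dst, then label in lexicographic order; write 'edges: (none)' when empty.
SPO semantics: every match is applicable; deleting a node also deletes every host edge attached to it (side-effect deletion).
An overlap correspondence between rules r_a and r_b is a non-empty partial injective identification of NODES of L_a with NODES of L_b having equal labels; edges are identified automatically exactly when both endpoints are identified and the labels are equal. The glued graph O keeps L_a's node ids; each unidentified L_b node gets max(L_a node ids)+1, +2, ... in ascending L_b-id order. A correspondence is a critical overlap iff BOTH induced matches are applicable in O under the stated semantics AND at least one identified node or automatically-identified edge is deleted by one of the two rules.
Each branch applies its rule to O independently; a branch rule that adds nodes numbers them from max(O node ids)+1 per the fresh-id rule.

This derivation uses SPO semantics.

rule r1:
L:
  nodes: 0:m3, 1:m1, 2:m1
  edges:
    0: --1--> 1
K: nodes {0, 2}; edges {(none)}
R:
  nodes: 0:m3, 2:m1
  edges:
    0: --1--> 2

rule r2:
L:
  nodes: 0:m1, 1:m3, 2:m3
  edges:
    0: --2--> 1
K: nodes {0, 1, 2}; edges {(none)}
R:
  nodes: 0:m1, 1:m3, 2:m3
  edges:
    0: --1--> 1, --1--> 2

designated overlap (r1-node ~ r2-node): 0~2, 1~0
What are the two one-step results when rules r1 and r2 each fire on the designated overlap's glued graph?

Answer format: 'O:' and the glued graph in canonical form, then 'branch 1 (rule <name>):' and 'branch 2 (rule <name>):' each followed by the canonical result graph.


O:
nodes: 0:m3, 1:m1, 2:m1, 3:m3
edges: (0,1,1); (1,3,2)
branch 1 (rule r1):
nodes: 0:m3, 2:m1, 3:m3
edges: (0,2,1)
branch 2 (rule r2):
nodes: 0:m3, 1:m1, 2:m1, 3:m3
edges: (0,1,1); (1,0,1); (1,3,1)


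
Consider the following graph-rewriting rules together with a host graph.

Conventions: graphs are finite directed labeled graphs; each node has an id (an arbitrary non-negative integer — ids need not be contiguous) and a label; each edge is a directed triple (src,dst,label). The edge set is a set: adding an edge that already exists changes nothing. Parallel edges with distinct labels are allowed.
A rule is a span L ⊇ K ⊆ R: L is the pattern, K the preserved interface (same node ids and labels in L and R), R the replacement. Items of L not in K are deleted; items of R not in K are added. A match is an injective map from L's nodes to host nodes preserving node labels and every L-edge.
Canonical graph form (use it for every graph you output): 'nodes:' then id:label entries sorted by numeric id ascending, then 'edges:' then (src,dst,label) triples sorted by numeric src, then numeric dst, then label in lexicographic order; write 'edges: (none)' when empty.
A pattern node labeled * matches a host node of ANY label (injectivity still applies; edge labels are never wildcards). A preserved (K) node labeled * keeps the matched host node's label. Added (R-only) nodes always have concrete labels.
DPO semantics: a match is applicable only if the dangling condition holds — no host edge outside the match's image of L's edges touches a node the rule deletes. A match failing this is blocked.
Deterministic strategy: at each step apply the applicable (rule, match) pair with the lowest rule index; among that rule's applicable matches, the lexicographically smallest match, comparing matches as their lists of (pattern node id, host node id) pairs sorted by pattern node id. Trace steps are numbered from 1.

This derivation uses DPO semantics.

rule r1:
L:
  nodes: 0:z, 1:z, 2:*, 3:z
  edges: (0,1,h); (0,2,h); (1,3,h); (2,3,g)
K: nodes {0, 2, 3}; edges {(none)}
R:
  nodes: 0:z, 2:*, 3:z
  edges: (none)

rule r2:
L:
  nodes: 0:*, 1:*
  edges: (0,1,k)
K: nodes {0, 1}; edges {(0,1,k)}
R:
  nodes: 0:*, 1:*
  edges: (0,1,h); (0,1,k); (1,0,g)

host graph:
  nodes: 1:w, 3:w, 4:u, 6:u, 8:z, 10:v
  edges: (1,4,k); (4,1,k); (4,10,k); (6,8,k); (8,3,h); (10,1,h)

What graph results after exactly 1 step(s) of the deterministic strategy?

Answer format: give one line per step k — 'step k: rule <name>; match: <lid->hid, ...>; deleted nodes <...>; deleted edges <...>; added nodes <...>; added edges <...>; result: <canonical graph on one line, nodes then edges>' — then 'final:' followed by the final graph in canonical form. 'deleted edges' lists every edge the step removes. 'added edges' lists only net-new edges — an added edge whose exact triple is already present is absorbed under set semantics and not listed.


step 1: rule r2; match: 0->1, 1->4; deleted nodes (none); deleted edges (none); added nodes (none); added edges (1,4,h); (4,1,g); result: nodes: 1:w, 3:w, 4:u, 6:u, 8:z, 10:v edges: (1,4,h); (1,4,k); (4,1,g); (4,1,k); (4,10,k); (6,8,k); (8,3,h); (10,1,h)
final:
nodes: 1:w, 3:w, 4:u, 6:u, 8:z, 10:v
edges: (1,4,h); (1,4,k); (4,1,g); (4,1,k); (4,10,k); (6,8,k); (8,3,h); (10,1,h)


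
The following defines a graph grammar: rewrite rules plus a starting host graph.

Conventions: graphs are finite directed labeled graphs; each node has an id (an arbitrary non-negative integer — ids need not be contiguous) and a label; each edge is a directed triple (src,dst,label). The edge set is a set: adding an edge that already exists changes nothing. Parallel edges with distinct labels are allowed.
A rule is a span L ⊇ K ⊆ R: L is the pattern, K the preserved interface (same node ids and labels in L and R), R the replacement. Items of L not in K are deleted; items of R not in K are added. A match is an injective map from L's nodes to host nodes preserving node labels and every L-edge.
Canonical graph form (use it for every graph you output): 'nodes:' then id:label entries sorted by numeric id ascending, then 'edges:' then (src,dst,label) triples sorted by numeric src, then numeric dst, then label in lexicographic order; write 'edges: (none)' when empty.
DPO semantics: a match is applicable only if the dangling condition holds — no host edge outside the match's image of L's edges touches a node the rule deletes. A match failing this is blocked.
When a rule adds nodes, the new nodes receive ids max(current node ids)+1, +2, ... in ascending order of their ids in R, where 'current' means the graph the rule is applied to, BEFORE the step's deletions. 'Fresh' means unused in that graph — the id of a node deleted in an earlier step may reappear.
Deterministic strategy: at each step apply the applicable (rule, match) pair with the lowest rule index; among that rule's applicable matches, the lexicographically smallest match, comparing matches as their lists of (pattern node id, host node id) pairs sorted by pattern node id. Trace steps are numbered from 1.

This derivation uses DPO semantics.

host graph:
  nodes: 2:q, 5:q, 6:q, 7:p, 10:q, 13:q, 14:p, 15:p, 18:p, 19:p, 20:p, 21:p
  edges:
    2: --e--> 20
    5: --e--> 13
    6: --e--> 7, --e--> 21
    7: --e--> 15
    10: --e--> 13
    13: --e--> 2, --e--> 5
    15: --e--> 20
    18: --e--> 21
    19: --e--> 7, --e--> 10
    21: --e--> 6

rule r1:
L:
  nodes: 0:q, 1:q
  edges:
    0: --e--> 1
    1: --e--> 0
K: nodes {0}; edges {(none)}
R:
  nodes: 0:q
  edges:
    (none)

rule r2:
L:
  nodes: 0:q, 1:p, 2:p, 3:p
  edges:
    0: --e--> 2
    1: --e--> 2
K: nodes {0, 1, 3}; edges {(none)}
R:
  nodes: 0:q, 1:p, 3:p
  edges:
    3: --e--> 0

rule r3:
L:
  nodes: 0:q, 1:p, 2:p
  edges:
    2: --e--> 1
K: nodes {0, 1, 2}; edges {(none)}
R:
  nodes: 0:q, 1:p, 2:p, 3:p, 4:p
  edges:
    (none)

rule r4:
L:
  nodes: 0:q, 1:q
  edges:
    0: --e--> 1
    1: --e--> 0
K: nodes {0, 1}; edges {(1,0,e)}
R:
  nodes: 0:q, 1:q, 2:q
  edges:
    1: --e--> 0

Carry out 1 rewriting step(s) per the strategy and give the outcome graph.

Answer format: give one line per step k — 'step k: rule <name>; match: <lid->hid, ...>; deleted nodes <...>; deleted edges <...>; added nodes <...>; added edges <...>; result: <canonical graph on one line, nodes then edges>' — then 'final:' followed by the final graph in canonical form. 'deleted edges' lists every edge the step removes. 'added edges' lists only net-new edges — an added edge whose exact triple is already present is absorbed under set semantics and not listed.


step 1: rule r1; match: 0->13, 1->5; deleted nodes 5; deleted edges (5,13,e); (13,5,e); added nodes (none); added edges (none); result: nodes: 2:q, 6:q, 7:p, 10:q, 13:q, 14:p, 15:p, 18:p, 19:p, 20:p, 21:p edges: (2,20,e); (6,7,e); (6,21,e); (7,15,e); (10,13,e); (13,2,e); (15,20,e); (18,21,e); (19,7,e); (19,10,e); (21,6,e)
final:
nodes: 2:q, 6:q, 7:p, 10:q, 13:q, 14:p, 15:p, 18:p, 19:p, 20:p, 21:p
edges: (2,20,e); (6,7,e); (6,21,e); (7,15,e); (10,13,e); (13,2,e); (15,20,e); (18,21,e); (19,7,e); (19,10,e); (21,6,e)


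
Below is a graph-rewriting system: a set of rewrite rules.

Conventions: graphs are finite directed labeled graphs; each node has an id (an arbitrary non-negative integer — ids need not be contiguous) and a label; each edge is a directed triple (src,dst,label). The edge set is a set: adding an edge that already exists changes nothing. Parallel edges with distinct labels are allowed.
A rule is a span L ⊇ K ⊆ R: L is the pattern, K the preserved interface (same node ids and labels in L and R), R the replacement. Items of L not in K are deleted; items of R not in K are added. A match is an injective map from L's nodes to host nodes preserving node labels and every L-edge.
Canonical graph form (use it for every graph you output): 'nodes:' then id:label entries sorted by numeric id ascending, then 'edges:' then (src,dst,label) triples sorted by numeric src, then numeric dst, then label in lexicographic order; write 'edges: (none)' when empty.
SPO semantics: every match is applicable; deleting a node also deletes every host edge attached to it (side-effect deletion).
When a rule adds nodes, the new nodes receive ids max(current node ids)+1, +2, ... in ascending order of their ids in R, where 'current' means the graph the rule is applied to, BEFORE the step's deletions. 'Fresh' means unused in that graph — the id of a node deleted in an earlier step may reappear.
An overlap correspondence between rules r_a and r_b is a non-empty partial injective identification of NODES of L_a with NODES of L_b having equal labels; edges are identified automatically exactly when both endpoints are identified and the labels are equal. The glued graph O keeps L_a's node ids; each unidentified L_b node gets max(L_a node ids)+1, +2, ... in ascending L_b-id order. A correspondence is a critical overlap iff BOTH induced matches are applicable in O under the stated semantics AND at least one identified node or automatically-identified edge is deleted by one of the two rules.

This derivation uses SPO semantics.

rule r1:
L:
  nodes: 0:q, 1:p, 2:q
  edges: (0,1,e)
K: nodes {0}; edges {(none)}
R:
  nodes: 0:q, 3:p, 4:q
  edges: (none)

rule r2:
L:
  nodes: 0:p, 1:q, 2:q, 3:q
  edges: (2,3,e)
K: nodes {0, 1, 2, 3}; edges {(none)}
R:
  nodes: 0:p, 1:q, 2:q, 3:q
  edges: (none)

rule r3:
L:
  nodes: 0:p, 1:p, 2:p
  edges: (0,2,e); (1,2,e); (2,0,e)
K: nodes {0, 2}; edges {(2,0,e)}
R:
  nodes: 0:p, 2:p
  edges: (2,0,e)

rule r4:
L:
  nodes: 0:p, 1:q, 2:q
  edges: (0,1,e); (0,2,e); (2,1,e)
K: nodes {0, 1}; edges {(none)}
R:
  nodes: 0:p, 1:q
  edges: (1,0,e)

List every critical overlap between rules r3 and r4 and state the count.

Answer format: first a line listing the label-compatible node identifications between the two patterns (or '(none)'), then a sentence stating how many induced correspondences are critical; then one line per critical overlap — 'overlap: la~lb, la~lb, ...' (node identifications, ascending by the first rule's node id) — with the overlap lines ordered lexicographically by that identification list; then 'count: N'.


label-compatible node identifications between L(r3) and L(r4): 0~0, 1~0, 2~0
1 of the induced correspondences is a critical overlap of r3 and r4.
overlap: 1~0
count: 1


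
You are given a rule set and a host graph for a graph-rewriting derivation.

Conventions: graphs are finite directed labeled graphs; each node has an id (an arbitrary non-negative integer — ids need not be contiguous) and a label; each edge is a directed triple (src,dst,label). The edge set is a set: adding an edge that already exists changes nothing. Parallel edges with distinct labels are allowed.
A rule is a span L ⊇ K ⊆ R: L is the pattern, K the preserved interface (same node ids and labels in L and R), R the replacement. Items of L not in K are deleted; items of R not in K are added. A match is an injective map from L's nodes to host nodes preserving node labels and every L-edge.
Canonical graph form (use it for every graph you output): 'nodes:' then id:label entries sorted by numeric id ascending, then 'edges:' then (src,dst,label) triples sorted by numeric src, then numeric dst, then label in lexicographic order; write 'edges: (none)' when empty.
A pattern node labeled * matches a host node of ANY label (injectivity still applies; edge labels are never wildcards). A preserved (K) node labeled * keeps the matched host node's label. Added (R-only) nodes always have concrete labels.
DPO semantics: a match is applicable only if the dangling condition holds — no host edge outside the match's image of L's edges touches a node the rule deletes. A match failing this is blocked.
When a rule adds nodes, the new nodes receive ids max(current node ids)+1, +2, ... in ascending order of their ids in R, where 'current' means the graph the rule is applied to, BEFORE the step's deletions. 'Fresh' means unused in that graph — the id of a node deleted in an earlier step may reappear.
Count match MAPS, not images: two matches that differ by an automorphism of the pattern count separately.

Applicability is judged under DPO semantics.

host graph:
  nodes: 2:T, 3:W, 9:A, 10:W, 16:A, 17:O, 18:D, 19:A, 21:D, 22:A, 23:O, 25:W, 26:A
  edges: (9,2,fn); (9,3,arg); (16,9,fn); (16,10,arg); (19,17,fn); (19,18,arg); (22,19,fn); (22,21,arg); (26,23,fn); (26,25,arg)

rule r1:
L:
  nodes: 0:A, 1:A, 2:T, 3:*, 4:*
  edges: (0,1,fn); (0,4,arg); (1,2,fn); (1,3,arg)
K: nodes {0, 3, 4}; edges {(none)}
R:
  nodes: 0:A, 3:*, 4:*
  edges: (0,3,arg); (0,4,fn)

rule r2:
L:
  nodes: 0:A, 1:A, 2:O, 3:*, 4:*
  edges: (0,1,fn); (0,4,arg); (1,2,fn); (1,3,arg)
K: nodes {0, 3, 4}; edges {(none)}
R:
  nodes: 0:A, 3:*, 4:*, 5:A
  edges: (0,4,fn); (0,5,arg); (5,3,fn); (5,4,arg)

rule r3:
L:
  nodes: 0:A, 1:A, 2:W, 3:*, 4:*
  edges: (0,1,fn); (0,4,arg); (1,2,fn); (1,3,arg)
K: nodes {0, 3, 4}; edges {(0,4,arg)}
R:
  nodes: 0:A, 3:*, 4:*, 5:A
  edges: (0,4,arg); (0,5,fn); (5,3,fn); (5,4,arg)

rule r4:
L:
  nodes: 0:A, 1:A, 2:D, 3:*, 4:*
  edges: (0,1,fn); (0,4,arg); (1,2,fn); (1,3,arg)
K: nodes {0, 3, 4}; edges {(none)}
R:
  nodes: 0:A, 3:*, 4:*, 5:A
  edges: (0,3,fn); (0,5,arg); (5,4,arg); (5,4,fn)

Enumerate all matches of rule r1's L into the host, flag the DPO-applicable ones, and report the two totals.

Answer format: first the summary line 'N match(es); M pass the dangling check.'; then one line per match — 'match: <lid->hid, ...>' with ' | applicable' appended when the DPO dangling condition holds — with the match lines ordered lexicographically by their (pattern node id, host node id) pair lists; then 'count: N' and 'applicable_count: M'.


1 match(es); 1 pass the dangling check.
match: 0->16, 1->9, 2->2, 3->3, 4->10 | applicable
count: 1
applicable_count: 1


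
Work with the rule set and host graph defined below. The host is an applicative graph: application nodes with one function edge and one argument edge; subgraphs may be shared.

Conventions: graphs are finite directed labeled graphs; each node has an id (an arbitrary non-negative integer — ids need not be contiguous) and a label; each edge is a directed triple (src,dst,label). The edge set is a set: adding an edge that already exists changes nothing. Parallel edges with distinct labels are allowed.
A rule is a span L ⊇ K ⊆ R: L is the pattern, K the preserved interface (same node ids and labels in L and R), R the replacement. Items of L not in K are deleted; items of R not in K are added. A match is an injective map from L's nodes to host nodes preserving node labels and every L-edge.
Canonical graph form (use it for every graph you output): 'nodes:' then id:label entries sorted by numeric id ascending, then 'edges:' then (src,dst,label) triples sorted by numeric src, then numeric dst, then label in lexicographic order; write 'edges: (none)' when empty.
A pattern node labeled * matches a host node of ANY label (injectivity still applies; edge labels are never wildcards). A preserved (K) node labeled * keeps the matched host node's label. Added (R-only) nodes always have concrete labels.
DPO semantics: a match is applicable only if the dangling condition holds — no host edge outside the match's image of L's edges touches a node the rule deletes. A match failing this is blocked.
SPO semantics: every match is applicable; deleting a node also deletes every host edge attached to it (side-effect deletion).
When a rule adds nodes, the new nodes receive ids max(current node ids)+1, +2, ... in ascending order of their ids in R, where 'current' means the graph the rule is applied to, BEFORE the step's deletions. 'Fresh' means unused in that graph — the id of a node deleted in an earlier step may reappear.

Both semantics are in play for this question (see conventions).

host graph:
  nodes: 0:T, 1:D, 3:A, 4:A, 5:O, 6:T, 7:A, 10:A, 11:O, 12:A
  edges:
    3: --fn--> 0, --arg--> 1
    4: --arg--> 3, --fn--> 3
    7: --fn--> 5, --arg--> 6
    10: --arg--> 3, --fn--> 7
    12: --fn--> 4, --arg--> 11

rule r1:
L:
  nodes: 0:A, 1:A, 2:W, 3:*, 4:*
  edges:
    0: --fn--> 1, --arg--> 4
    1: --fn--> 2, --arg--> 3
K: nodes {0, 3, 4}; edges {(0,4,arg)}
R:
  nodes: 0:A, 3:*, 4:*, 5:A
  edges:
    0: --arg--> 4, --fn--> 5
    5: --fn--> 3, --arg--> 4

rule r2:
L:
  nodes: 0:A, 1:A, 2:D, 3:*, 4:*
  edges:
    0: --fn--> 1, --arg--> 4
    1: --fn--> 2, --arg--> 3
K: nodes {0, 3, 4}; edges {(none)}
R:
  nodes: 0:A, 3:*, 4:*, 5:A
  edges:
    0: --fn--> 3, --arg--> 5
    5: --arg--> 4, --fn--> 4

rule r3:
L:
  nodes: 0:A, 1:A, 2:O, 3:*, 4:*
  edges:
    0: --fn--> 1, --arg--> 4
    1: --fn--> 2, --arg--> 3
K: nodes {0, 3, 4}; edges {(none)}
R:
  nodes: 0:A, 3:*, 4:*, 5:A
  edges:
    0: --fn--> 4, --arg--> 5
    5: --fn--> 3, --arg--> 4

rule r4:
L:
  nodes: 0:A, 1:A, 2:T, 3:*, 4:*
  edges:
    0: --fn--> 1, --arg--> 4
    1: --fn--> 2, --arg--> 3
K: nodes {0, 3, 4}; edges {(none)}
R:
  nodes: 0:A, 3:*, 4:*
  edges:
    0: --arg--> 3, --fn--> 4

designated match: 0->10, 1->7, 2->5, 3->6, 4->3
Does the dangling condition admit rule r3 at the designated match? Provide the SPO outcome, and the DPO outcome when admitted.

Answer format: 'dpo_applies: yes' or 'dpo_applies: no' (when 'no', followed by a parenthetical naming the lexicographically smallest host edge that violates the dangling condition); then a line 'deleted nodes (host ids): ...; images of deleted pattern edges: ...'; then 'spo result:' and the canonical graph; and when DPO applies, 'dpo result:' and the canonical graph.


dpo_applies: yes
deleted nodes (host ids): 5, 7; images of deleted pattern edges: (7,5,fn); (7,6,arg); (10,3,arg); (10,7,fn)
spo result:
nodes: 0:T, 1:D, 3:A, 4:A, 6:T, 10:A, 11:O, 12:A, 13:A
edges: (3,0,fn); (3,1,arg); (4,3,arg); (4,3,fn); (10,3,fn); (10,13,arg); (12,4,fn); (12,11,arg); (13,3,arg); (13,6,fn)
dpo result:
nodes: 0:T, 1:D, 3:A, 4:A, 6:T, 10:A, 11:O, 12:A, 13:A
edges: (3,0,fn); (3,1,arg); (4,3,arg); (4,3,fn); (10,3,fn); (10,13,arg); (12,4,fn); (12,11,arg); (13,3,arg); (13,6,fn)
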